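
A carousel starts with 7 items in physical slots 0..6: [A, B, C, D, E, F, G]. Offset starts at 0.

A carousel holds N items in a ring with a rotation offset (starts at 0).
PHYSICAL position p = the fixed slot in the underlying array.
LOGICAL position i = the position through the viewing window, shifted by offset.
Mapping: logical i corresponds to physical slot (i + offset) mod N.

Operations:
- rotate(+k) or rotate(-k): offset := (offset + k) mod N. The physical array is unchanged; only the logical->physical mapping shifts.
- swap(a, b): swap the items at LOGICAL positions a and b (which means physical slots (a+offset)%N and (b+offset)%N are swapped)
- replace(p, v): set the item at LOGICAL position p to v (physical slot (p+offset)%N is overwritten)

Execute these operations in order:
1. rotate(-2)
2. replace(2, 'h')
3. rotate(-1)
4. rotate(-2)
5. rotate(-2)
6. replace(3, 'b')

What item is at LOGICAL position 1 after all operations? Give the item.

Answer: B

Derivation:
After op 1 (rotate(-2)): offset=5, physical=[A,B,C,D,E,F,G], logical=[F,G,A,B,C,D,E]
After op 2 (replace(2, 'h')): offset=5, physical=[h,B,C,D,E,F,G], logical=[F,G,h,B,C,D,E]
After op 3 (rotate(-1)): offset=4, physical=[h,B,C,D,E,F,G], logical=[E,F,G,h,B,C,D]
After op 4 (rotate(-2)): offset=2, physical=[h,B,C,D,E,F,G], logical=[C,D,E,F,G,h,B]
After op 5 (rotate(-2)): offset=0, physical=[h,B,C,D,E,F,G], logical=[h,B,C,D,E,F,G]
After op 6 (replace(3, 'b')): offset=0, physical=[h,B,C,b,E,F,G], logical=[h,B,C,b,E,F,G]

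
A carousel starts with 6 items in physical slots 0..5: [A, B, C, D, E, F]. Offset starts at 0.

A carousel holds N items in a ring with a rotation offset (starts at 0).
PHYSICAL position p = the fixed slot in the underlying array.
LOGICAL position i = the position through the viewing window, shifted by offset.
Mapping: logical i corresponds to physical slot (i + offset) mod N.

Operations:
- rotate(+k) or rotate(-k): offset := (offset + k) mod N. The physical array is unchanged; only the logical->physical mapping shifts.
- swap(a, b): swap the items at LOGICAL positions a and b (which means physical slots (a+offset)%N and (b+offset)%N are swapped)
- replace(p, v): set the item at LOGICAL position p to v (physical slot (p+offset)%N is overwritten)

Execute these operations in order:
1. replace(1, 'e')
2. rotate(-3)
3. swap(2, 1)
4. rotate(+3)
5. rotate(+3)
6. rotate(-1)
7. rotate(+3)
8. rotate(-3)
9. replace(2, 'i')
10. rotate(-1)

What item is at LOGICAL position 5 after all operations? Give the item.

Answer: A

Derivation:
After op 1 (replace(1, 'e')): offset=0, physical=[A,e,C,D,E,F], logical=[A,e,C,D,E,F]
After op 2 (rotate(-3)): offset=3, physical=[A,e,C,D,E,F], logical=[D,E,F,A,e,C]
After op 3 (swap(2, 1)): offset=3, physical=[A,e,C,D,F,E], logical=[D,F,E,A,e,C]
After op 4 (rotate(+3)): offset=0, physical=[A,e,C,D,F,E], logical=[A,e,C,D,F,E]
After op 5 (rotate(+3)): offset=3, physical=[A,e,C,D,F,E], logical=[D,F,E,A,e,C]
After op 6 (rotate(-1)): offset=2, physical=[A,e,C,D,F,E], logical=[C,D,F,E,A,e]
After op 7 (rotate(+3)): offset=5, physical=[A,e,C,D,F,E], logical=[E,A,e,C,D,F]
After op 8 (rotate(-3)): offset=2, physical=[A,e,C,D,F,E], logical=[C,D,F,E,A,e]
After op 9 (replace(2, 'i')): offset=2, physical=[A,e,C,D,i,E], logical=[C,D,i,E,A,e]
After op 10 (rotate(-1)): offset=1, physical=[A,e,C,D,i,E], logical=[e,C,D,i,E,A]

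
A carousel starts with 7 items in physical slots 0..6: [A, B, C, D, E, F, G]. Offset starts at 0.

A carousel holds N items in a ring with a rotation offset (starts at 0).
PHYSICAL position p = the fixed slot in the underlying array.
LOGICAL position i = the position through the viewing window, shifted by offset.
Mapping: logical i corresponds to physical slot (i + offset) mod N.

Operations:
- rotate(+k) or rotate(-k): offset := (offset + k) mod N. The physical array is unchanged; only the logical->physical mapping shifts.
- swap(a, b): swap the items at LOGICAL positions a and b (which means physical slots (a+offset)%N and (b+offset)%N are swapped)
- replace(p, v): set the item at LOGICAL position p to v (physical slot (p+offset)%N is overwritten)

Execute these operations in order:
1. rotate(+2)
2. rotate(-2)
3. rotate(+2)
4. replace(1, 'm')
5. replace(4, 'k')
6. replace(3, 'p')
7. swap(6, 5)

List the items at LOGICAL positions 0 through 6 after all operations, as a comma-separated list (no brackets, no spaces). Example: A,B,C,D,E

Answer: C,m,E,p,k,B,A

Derivation:
After op 1 (rotate(+2)): offset=2, physical=[A,B,C,D,E,F,G], logical=[C,D,E,F,G,A,B]
After op 2 (rotate(-2)): offset=0, physical=[A,B,C,D,E,F,G], logical=[A,B,C,D,E,F,G]
After op 3 (rotate(+2)): offset=2, physical=[A,B,C,D,E,F,G], logical=[C,D,E,F,G,A,B]
After op 4 (replace(1, 'm')): offset=2, physical=[A,B,C,m,E,F,G], logical=[C,m,E,F,G,A,B]
After op 5 (replace(4, 'k')): offset=2, physical=[A,B,C,m,E,F,k], logical=[C,m,E,F,k,A,B]
After op 6 (replace(3, 'p')): offset=2, physical=[A,B,C,m,E,p,k], logical=[C,m,E,p,k,A,B]
After op 7 (swap(6, 5)): offset=2, physical=[B,A,C,m,E,p,k], logical=[C,m,E,p,k,B,A]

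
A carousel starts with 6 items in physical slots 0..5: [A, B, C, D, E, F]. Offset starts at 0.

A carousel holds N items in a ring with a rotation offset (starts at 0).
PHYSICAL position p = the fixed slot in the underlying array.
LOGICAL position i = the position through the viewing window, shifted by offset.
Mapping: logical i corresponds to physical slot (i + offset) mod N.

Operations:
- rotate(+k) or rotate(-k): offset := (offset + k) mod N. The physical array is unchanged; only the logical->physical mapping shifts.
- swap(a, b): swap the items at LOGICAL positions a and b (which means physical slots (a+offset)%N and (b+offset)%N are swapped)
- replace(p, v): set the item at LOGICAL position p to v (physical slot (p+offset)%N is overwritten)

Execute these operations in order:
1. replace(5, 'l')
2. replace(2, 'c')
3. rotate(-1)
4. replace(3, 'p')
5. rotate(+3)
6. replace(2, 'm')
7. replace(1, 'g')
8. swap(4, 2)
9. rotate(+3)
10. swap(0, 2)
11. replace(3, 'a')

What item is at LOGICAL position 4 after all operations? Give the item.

Answer: g

Derivation:
After op 1 (replace(5, 'l')): offset=0, physical=[A,B,C,D,E,l], logical=[A,B,C,D,E,l]
After op 2 (replace(2, 'c')): offset=0, physical=[A,B,c,D,E,l], logical=[A,B,c,D,E,l]
After op 3 (rotate(-1)): offset=5, physical=[A,B,c,D,E,l], logical=[l,A,B,c,D,E]
After op 4 (replace(3, 'p')): offset=5, physical=[A,B,p,D,E,l], logical=[l,A,B,p,D,E]
After op 5 (rotate(+3)): offset=2, physical=[A,B,p,D,E,l], logical=[p,D,E,l,A,B]
After op 6 (replace(2, 'm')): offset=2, physical=[A,B,p,D,m,l], logical=[p,D,m,l,A,B]
After op 7 (replace(1, 'g')): offset=2, physical=[A,B,p,g,m,l], logical=[p,g,m,l,A,B]
After op 8 (swap(4, 2)): offset=2, physical=[m,B,p,g,A,l], logical=[p,g,A,l,m,B]
After op 9 (rotate(+3)): offset=5, physical=[m,B,p,g,A,l], logical=[l,m,B,p,g,A]
After op 10 (swap(0, 2)): offset=5, physical=[m,l,p,g,A,B], logical=[B,m,l,p,g,A]
After op 11 (replace(3, 'a')): offset=5, physical=[m,l,a,g,A,B], logical=[B,m,l,a,g,A]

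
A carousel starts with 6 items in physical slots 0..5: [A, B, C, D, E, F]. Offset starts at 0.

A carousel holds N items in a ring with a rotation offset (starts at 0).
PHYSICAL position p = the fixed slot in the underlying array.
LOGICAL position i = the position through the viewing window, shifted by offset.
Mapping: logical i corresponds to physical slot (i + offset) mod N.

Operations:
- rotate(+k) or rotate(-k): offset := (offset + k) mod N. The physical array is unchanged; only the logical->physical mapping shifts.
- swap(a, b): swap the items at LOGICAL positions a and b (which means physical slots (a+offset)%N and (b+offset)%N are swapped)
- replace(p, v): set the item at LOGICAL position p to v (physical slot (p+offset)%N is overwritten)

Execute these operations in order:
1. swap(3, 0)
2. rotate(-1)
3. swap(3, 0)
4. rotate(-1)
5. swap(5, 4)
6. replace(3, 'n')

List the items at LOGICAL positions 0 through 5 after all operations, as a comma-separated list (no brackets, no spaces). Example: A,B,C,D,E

After op 1 (swap(3, 0)): offset=0, physical=[D,B,C,A,E,F], logical=[D,B,C,A,E,F]
After op 2 (rotate(-1)): offset=5, physical=[D,B,C,A,E,F], logical=[F,D,B,C,A,E]
After op 3 (swap(3, 0)): offset=5, physical=[D,B,F,A,E,C], logical=[C,D,B,F,A,E]
After op 4 (rotate(-1)): offset=4, physical=[D,B,F,A,E,C], logical=[E,C,D,B,F,A]
After op 5 (swap(5, 4)): offset=4, physical=[D,B,A,F,E,C], logical=[E,C,D,B,A,F]
After op 6 (replace(3, 'n')): offset=4, physical=[D,n,A,F,E,C], logical=[E,C,D,n,A,F]

Answer: E,C,D,n,A,F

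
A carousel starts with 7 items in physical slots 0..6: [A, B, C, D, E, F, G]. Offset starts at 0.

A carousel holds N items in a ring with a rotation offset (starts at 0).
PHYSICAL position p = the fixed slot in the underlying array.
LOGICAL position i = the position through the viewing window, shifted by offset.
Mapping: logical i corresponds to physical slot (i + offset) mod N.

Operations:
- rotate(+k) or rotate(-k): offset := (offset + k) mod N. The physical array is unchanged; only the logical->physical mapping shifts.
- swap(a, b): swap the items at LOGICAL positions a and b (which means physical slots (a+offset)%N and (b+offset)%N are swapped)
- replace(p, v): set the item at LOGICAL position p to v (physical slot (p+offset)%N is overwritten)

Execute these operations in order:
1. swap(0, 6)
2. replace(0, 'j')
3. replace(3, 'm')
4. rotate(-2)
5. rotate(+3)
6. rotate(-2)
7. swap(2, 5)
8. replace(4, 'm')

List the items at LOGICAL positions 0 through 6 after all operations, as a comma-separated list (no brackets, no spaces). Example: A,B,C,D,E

Answer: A,j,E,C,m,B,F

Derivation:
After op 1 (swap(0, 6)): offset=0, physical=[G,B,C,D,E,F,A], logical=[G,B,C,D,E,F,A]
After op 2 (replace(0, 'j')): offset=0, physical=[j,B,C,D,E,F,A], logical=[j,B,C,D,E,F,A]
After op 3 (replace(3, 'm')): offset=0, physical=[j,B,C,m,E,F,A], logical=[j,B,C,m,E,F,A]
After op 4 (rotate(-2)): offset=5, physical=[j,B,C,m,E,F,A], logical=[F,A,j,B,C,m,E]
After op 5 (rotate(+3)): offset=1, physical=[j,B,C,m,E,F,A], logical=[B,C,m,E,F,A,j]
After op 6 (rotate(-2)): offset=6, physical=[j,B,C,m,E,F,A], logical=[A,j,B,C,m,E,F]
After op 7 (swap(2, 5)): offset=6, physical=[j,E,C,m,B,F,A], logical=[A,j,E,C,m,B,F]
After op 8 (replace(4, 'm')): offset=6, physical=[j,E,C,m,B,F,A], logical=[A,j,E,C,m,B,F]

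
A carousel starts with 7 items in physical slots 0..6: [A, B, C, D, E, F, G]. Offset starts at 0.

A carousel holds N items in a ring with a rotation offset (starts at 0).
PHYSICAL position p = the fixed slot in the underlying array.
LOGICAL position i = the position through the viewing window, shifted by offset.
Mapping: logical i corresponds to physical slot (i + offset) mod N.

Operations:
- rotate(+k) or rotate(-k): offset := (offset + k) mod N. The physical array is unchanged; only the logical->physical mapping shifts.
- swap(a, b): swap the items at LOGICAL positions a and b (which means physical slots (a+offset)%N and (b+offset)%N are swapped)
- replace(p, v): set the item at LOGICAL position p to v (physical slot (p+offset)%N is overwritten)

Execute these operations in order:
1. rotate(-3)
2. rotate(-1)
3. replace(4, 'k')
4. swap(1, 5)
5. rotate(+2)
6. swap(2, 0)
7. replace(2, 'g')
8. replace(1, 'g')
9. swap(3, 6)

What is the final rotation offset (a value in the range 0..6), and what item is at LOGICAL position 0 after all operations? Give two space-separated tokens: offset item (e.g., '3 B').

After op 1 (rotate(-3)): offset=4, physical=[A,B,C,D,E,F,G], logical=[E,F,G,A,B,C,D]
After op 2 (rotate(-1)): offset=3, physical=[A,B,C,D,E,F,G], logical=[D,E,F,G,A,B,C]
After op 3 (replace(4, 'k')): offset=3, physical=[k,B,C,D,E,F,G], logical=[D,E,F,G,k,B,C]
After op 4 (swap(1, 5)): offset=3, physical=[k,E,C,D,B,F,G], logical=[D,B,F,G,k,E,C]
After op 5 (rotate(+2)): offset=5, physical=[k,E,C,D,B,F,G], logical=[F,G,k,E,C,D,B]
After op 6 (swap(2, 0)): offset=5, physical=[F,E,C,D,B,k,G], logical=[k,G,F,E,C,D,B]
After op 7 (replace(2, 'g')): offset=5, physical=[g,E,C,D,B,k,G], logical=[k,G,g,E,C,D,B]
After op 8 (replace(1, 'g')): offset=5, physical=[g,E,C,D,B,k,g], logical=[k,g,g,E,C,D,B]
After op 9 (swap(3, 6)): offset=5, physical=[g,B,C,D,E,k,g], logical=[k,g,g,B,C,D,E]

Answer: 5 k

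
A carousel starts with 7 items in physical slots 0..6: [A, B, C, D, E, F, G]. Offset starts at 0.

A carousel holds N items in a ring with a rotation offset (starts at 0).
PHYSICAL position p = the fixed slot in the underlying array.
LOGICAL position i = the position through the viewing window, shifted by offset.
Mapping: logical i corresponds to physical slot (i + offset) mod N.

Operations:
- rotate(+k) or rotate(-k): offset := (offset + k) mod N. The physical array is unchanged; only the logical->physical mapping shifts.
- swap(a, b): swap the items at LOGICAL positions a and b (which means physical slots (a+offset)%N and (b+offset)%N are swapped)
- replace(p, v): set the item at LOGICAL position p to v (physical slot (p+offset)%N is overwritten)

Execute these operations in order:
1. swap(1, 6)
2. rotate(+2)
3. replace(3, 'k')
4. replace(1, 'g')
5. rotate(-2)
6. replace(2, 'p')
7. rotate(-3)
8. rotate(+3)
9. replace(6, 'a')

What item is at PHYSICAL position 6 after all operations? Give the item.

After op 1 (swap(1, 6)): offset=0, physical=[A,G,C,D,E,F,B], logical=[A,G,C,D,E,F,B]
After op 2 (rotate(+2)): offset=2, physical=[A,G,C,D,E,F,B], logical=[C,D,E,F,B,A,G]
After op 3 (replace(3, 'k')): offset=2, physical=[A,G,C,D,E,k,B], logical=[C,D,E,k,B,A,G]
After op 4 (replace(1, 'g')): offset=2, physical=[A,G,C,g,E,k,B], logical=[C,g,E,k,B,A,G]
After op 5 (rotate(-2)): offset=0, physical=[A,G,C,g,E,k,B], logical=[A,G,C,g,E,k,B]
After op 6 (replace(2, 'p')): offset=0, physical=[A,G,p,g,E,k,B], logical=[A,G,p,g,E,k,B]
After op 7 (rotate(-3)): offset=4, physical=[A,G,p,g,E,k,B], logical=[E,k,B,A,G,p,g]
After op 8 (rotate(+3)): offset=0, physical=[A,G,p,g,E,k,B], logical=[A,G,p,g,E,k,B]
After op 9 (replace(6, 'a')): offset=0, physical=[A,G,p,g,E,k,a], logical=[A,G,p,g,E,k,a]

Answer: a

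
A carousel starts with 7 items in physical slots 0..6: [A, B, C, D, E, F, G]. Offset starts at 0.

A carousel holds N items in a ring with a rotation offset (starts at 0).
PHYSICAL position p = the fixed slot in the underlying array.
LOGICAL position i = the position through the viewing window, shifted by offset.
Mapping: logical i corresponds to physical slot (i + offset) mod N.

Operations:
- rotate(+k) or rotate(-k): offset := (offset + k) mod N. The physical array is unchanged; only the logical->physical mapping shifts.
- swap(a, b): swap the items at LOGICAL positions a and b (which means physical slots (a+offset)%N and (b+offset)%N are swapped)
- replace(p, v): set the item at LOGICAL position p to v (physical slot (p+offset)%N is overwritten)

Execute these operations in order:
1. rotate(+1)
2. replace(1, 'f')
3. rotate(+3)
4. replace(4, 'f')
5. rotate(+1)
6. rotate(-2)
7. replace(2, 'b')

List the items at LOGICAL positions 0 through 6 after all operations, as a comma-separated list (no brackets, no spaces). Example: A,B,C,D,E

Answer: D,E,b,G,A,f,f

Derivation:
After op 1 (rotate(+1)): offset=1, physical=[A,B,C,D,E,F,G], logical=[B,C,D,E,F,G,A]
After op 2 (replace(1, 'f')): offset=1, physical=[A,B,f,D,E,F,G], logical=[B,f,D,E,F,G,A]
After op 3 (rotate(+3)): offset=4, physical=[A,B,f,D,E,F,G], logical=[E,F,G,A,B,f,D]
After op 4 (replace(4, 'f')): offset=4, physical=[A,f,f,D,E,F,G], logical=[E,F,G,A,f,f,D]
After op 5 (rotate(+1)): offset=5, physical=[A,f,f,D,E,F,G], logical=[F,G,A,f,f,D,E]
After op 6 (rotate(-2)): offset=3, physical=[A,f,f,D,E,F,G], logical=[D,E,F,G,A,f,f]
After op 7 (replace(2, 'b')): offset=3, physical=[A,f,f,D,E,b,G], logical=[D,E,b,G,A,f,f]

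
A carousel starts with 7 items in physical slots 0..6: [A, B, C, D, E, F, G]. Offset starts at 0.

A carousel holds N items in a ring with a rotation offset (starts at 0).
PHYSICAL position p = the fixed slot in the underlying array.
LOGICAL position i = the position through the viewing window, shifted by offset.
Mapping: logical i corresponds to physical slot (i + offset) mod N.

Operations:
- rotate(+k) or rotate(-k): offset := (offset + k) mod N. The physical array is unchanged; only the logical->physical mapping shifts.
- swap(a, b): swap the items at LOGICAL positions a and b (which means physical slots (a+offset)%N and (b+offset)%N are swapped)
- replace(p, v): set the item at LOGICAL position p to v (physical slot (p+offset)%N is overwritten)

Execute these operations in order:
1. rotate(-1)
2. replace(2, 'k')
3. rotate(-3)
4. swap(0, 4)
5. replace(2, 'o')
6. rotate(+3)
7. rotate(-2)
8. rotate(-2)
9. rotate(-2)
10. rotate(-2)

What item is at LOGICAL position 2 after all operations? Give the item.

After op 1 (rotate(-1)): offset=6, physical=[A,B,C,D,E,F,G], logical=[G,A,B,C,D,E,F]
After op 2 (replace(2, 'k')): offset=6, physical=[A,k,C,D,E,F,G], logical=[G,A,k,C,D,E,F]
After op 3 (rotate(-3)): offset=3, physical=[A,k,C,D,E,F,G], logical=[D,E,F,G,A,k,C]
After op 4 (swap(0, 4)): offset=3, physical=[D,k,C,A,E,F,G], logical=[A,E,F,G,D,k,C]
After op 5 (replace(2, 'o')): offset=3, physical=[D,k,C,A,E,o,G], logical=[A,E,o,G,D,k,C]
After op 6 (rotate(+3)): offset=6, physical=[D,k,C,A,E,o,G], logical=[G,D,k,C,A,E,o]
After op 7 (rotate(-2)): offset=4, physical=[D,k,C,A,E,o,G], logical=[E,o,G,D,k,C,A]
After op 8 (rotate(-2)): offset=2, physical=[D,k,C,A,E,o,G], logical=[C,A,E,o,G,D,k]
After op 9 (rotate(-2)): offset=0, physical=[D,k,C,A,E,o,G], logical=[D,k,C,A,E,o,G]
After op 10 (rotate(-2)): offset=5, physical=[D,k,C,A,E,o,G], logical=[o,G,D,k,C,A,E]

Answer: D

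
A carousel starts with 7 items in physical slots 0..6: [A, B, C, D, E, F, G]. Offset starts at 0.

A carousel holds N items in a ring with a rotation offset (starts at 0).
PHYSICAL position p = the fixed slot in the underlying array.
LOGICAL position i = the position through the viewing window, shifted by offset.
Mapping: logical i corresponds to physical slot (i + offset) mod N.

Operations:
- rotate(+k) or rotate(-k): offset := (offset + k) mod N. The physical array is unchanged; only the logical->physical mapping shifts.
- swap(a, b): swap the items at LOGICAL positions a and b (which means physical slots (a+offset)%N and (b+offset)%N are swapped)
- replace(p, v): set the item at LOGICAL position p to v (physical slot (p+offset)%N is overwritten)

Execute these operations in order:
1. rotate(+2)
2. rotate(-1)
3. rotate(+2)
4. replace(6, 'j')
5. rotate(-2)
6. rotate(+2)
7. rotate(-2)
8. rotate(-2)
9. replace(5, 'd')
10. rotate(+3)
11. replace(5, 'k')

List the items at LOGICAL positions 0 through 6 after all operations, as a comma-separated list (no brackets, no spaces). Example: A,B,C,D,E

After op 1 (rotate(+2)): offset=2, physical=[A,B,C,D,E,F,G], logical=[C,D,E,F,G,A,B]
After op 2 (rotate(-1)): offset=1, physical=[A,B,C,D,E,F,G], logical=[B,C,D,E,F,G,A]
After op 3 (rotate(+2)): offset=3, physical=[A,B,C,D,E,F,G], logical=[D,E,F,G,A,B,C]
After op 4 (replace(6, 'j')): offset=3, physical=[A,B,j,D,E,F,G], logical=[D,E,F,G,A,B,j]
After op 5 (rotate(-2)): offset=1, physical=[A,B,j,D,E,F,G], logical=[B,j,D,E,F,G,A]
After op 6 (rotate(+2)): offset=3, physical=[A,B,j,D,E,F,G], logical=[D,E,F,G,A,B,j]
After op 7 (rotate(-2)): offset=1, physical=[A,B,j,D,E,F,G], logical=[B,j,D,E,F,G,A]
After op 8 (rotate(-2)): offset=6, physical=[A,B,j,D,E,F,G], logical=[G,A,B,j,D,E,F]
After op 9 (replace(5, 'd')): offset=6, physical=[A,B,j,D,d,F,G], logical=[G,A,B,j,D,d,F]
After op 10 (rotate(+3)): offset=2, physical=[A,B,j,D,d,F,G], logical=[j,D,d,F,G,A,B]
After op 11 (replace(5, 'k')): offset=2, physical=[k,B,j,D,d,F,G], logical=[j,D,d,F,G,k,B]

Answer: j,D,d,F,G,k,B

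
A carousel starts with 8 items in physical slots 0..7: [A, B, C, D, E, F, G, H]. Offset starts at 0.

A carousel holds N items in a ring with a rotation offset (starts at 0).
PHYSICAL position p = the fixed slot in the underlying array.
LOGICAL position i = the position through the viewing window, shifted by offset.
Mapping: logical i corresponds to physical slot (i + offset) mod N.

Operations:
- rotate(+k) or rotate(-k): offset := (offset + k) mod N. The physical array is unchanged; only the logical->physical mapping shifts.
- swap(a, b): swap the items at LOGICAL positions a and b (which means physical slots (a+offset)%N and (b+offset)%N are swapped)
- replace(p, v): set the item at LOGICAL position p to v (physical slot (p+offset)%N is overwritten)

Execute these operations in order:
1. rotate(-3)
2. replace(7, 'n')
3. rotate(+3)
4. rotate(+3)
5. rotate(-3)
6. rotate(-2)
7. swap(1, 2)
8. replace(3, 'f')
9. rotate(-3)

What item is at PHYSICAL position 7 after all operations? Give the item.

After op 1 (rotate(-3)): offset=5, physical=[A,B,C,D,E,F,G,H], logical=[F,G,H,A,B,C,D,E]
After op 2 (replace(7, 'n')): offset=5, physical=[A,B,C,D,n,F,G,H], logical=[F,G,H,A,B,C,D,n]
After op 3 (rotate(+3)): offset=0, physical=[A,B,C,D,n,F,G,H], logical=[A,B,C,D,n,F,G,H]
After op 4 (rotate(+3)): offset=3, physical=[A,B,C,D,n,F,G,H], logical=[D,n,F,G,H,A,B,C]
After op 5 (rotate(-3)): offset=0, physical=[A,B,C,D,n,F,G,H], logical=[A,B,C,D,n,F,G,H]
After op 6 (rotate(-2)): offset=6, physical=[A,B,C,D,n,F,G,H], logical=[G,H,A,B,C,D,n,F]
After op 7 (swap(1, 2)): offset=6, physical=[H,B,C,D,n,F,G,A], logical=[G,A,H,B,C,D,n,F]
After op 8 (replace(3, 'f')): offset=6, physical=[H,f,C,D,n,F,G,A], logical=[G,A,H,f,C,D,n,F]
After op 9 (rotate(-3)): offset=3, physical=[H,f,C,D,n,F,G,A], logical=[D,n,F,G,A,H,f,C]

Answer: A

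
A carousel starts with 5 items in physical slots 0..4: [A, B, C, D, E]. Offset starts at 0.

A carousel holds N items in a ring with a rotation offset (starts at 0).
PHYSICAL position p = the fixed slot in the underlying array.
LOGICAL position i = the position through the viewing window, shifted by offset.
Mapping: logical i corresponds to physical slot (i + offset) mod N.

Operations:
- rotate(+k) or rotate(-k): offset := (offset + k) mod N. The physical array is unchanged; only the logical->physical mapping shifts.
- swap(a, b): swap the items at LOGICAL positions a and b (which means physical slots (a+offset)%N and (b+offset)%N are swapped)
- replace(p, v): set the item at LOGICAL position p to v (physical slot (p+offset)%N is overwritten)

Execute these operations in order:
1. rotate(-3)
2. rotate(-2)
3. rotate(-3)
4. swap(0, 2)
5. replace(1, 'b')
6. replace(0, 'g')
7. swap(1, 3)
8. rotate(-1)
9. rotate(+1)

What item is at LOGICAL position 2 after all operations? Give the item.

Answer: C

Derivation:
After op 1 (rotate(-3)): offset=2, physical=[A,B,C,D,E], logical=[C,D,E,A,B]
After op 2 (rotate(-2)): offset=0, physical=[A,B,C,D,E], logical=[A,B,C,D,E]
After op 3 (rotate(-3)): offset=2, physical=[A,B,C,D,E], logical=[C,D,E,A,B]
After op 4 (swap(0, 2)): offset=2, physical=[A,B,E,D,C], logical=[E,D,C,A,B]
After op 5 (replace(1, 'b')): offset=2, physical=[A,B,E,b,C], logical=[E,b,C,A,B]
After op 6 (replace(0, 'g')): offset=2, physical=[A,B,g,b,C], logical=[g,b,C,A,B]
After op 7 (swap(1, 3)): offset=2, physical=[b,B,g,A,C], logical=[g,A,C,b,B]
After op 8 (rotate(-1)): offset=1, physical=[b,B,g,A,C], logical=[B,g,A,C,b]
After op 9 (rotate(+1)): offset=2, physical=[b,B,g,A,C], logical=[g,A,C,b,B]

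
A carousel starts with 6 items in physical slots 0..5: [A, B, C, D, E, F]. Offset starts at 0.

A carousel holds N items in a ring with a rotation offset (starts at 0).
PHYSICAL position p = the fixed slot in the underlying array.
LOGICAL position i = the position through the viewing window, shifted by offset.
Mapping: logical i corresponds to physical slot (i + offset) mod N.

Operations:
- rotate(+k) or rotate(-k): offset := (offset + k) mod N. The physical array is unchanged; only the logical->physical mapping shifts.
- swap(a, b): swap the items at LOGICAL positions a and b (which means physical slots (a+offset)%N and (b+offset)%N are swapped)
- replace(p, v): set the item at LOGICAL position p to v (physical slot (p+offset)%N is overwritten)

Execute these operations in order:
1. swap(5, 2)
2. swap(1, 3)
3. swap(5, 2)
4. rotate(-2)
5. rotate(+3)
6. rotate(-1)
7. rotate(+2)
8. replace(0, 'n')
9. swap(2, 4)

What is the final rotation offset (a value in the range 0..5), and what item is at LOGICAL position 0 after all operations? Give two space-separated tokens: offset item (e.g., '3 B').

Answer: 2 n

Derivation:
After op 1 (swap(5, 2)): offset=0, physical=[A,B,F,D,E,C], logical=[A,B,F,D,E,C]
After op 2 (swap(1, 3)): offset=0, physical=[A,D,F,B,E,C], logical=[A,D,F,B,E,C]
After op 3 (swap(5, 2)): offset=0, physical=[A,D,C,B,E,F], logical=[A,D,C,B,E,F]
After op 4 (rotate(-2)): offset=4, physical=[A,D,C,B,E,F], logical=[E,F,A,D,C,B]
After op 5 (rotate(+3)): offset=1, physical=[A,D,C,B,E,F], logical=[D,C,B,E,F,A]
After op 6 (rotate(-1)): offset=0, physical=[A,D,C,B,E,F], logical=[A,D,C,B,E,F]
After op 7 (rotate(+2)): offset=2, physical=[A,D,C,B,E,F], logical=[C,B,E,F,A,D]
After op 8 (replace(0, 'n')): offset=2, physical=[A,D,n,B,E,F], logical=[n,B,E,F,A,D]
After op 9 (swap(2, 4)): offset=2, physical=[E,D,n,B,A,F], logical=[n,B,A,F,E,D]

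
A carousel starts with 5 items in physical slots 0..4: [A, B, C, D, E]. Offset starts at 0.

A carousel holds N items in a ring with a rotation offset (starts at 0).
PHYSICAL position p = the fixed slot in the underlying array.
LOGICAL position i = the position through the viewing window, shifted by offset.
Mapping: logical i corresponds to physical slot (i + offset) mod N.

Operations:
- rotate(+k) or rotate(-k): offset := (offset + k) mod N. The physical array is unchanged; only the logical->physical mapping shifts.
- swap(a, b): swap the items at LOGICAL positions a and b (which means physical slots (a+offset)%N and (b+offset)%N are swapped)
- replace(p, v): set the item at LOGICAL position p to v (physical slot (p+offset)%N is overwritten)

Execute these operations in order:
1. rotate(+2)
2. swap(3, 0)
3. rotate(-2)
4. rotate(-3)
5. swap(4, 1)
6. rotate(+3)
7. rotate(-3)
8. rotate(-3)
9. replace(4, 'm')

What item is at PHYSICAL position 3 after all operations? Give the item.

After op 1 (rotate(+2)): offset=2, physical=[A,B,C,D,E], logical=[C,D,E,A,B]
After op 2 (swap(3, 0)): offset=2, physical=[C,B,A,D,E], logical=[A,D,E,C,B]
After op 3 (rotate(-2)): offset=0, physical=[C,B,A,D,E], logical=[C,B,A,D,E]
After op 4 (rotate(-3)): offset=2, physical=[C,B,A,D,E], logical=[A,D,E,C,B]
After op 5 (swap(4, 1)): offset=2, physical=[C,D,A,B,E], logical=[A,B,E,C,D]
After op 6 (rotate(+3)): offset=0, physical=[C,D,A,B,E], logical=[C,D,A,B,E]
After op 7 (rotate(-3)): offset=2, physical=[C,D,A,B,E], logical=[A,B,E,C,D]
After op 8 (rotate(-3)): offset=4, physical=[C,D,A,B,E], logical=[E,C,D,A,B]
After op 9 (replace(4, 'm')): offset=4, physical=[C,D,A,m,E], logical=[E,C,D,A,m]

Answer: m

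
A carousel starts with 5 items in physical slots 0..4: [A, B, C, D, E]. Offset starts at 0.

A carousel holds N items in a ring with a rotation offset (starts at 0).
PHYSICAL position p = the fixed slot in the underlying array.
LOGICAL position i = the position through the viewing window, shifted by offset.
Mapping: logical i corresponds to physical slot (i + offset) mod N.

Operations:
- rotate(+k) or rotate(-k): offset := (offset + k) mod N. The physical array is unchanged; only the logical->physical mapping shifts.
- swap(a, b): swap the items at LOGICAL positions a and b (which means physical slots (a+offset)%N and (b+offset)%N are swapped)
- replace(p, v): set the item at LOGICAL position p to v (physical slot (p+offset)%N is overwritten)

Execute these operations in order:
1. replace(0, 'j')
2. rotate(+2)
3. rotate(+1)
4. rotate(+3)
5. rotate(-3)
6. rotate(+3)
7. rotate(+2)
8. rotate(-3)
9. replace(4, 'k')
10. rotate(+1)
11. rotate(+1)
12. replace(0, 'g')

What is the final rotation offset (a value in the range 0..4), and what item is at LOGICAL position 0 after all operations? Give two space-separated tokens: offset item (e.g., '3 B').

After op 1 (replace(0, 'j')): offset=0, physical=[j,B,C,D,E], logical=[j,B,C,D,E]
After op 2 (rotate(+2)): offset=2, physical=[j,B,C,D,E], logical=[C,D,E,j,B]
After op 3 (rotate(+1)): offset=3, physical=[j,B,C,D,E], logical=[D,E,j,B,C]
After op 4 (rotate(+3)): offset=1, physical=[j,B,C,D,E], logical=[B,C,D,E,j]
After op 5 (rotate(-3)): offset=3, physical=[j,B,C,D,E], logical=[D,E,j,B,C]
After op 6 (rotate(+3)): offset=1, physical=[j,B,C,D,E], logical=[B,C,D,E,j]
After op 7 (rotate(+2)): offset=3, physical=[j,B,C,D,E], logical=[D,E,j,B,C]
After op 8 (rotate(-3)): offset=0, physical=[j,B,C,D,E], logical=[j,B,C,D,E]
After op 9 (replace(4, 'k')): offset=0, physical=[j,B,C,D,k], logical=[j,B,C,D,k]
After op 10 (rotate(+1)): offset=1, physical=[j,B,C,D,k], logical=[B,C,D,k,j]
After op 11 (rotate(+1)): offset=2, physical=[j,B,C,D,k], logical=[C,D,k,j,B]
After op 12 (replace(0, 'g')): offset=2, physical=[j,B,g,D,k], logical=[g,D,k,j,B]

Answer: 2 g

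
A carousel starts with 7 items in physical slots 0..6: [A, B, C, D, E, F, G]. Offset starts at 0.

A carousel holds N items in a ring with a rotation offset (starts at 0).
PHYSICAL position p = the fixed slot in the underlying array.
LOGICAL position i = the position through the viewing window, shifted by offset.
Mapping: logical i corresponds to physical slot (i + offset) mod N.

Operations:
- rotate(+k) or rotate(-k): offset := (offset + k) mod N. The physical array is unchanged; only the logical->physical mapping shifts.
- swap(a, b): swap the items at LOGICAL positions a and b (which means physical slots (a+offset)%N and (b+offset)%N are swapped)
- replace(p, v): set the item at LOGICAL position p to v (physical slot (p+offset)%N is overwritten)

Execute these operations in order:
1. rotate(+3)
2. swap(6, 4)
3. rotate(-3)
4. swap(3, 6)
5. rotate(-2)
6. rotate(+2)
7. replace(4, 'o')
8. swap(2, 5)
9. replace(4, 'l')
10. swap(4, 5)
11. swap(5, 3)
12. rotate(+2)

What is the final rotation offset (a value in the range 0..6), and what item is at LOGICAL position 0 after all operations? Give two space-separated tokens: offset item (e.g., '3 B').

After op 1 (rotate(+3)): offset=3, physical=[A,B,C,D,E,F,G], logical=[D,E,F,G,A,B,C]
After op 2 (swap(6, 4)): offset=3, physical=[C,B,A,D,E,F,G], logical=[D,E,F,G,C,B,A]
After op 3 (rotate(-3)): offset=0, physical=[C,B,A,D,E,F,G], logical=[C,B,A,D,E,F,G]
After op 4 (swap(3, 6)): offset=0, physical=[C,B,A,G,E,F,D], logical=[C,B,A,G,E,F,D]
After op 5 (rotate(-2)): offset=5, physical=[C,B,A,G,E,F,D], logical=[F,D,C,B,A,G,E]
After op 6 (rotate(+2)): offset=0, physical=[C,B,A,G,E,F,D], logical=[C,B,A,G,E,F,D]
After op 7 (replace(4, 'o')): offset=0, physical=[C,B,A,G,o,F,D], logical=[C,B,A,G,o,F,D]
After op 8 (swap(2, 5)): offset=0, physical=[C,B,F,G,o,A,D], logical=[C,B,F,G,o,A,D]
After op 9 (replace(4, 'l')): offset=0, physical=[C,B,F,G,l,A,D], logical=[C,B,F,G,l,A,D]
After op 10 (swap(4, 5)): offset=0, physical=[C,B,F,G,A,l,D], logical=[C,B,F,G,A,l,D]
After op 11 (swap(5, 3)): offset=0, physical=[C,B,F,l,A,G,D], logical=[C,B,F,l,A,G,D]
After op 12 (rotate(+2)): offset=2, physical=[C,B,F,l,A,G,D], logical=[F,l,A,G,D,C,B]

Answer: 2 F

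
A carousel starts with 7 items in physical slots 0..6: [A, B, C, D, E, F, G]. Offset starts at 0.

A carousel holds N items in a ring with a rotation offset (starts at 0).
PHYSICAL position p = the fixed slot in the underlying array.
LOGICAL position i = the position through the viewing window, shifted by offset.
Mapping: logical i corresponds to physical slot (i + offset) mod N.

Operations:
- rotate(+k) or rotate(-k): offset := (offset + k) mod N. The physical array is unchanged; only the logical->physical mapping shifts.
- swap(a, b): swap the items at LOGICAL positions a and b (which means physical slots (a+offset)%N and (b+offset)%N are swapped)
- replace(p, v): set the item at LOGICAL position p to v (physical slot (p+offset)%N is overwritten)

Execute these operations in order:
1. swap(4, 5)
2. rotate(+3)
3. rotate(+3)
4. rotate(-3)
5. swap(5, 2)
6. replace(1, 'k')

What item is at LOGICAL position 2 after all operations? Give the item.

Answer: B

Derivation:
After op 1 (swap(4, 5)): offset=0, physical=[A,B,C,D,F,E,G], logical=[A,B,C,D,F,E,G]
After op 2 (rotate(+3)): offset=3, physical=[A,B,C,D,F,E,G], logical=[D,F,E,G,A,B,C]
After op 3 (rotate(+3)): offset=6, physical=[A,B,C,D,F,E,G], logical=[G,A,B,C,D,F,E]
After op 4 (rotate(-3)): offset=3, physical=[A,B,C,D,F,E,G], logical=[D,F,E,G,A,B,C]
After op 5 (swap(5, 2)): offset=3, physical=[A,E,C,D,F,B,G], logical=[D,F,B,G,A,E,C]
After op 6 (replace(1, 'k')): offset=3, physical=[A,E,C,D,k,B,G], logical=[D,k,B,G,A,E,C]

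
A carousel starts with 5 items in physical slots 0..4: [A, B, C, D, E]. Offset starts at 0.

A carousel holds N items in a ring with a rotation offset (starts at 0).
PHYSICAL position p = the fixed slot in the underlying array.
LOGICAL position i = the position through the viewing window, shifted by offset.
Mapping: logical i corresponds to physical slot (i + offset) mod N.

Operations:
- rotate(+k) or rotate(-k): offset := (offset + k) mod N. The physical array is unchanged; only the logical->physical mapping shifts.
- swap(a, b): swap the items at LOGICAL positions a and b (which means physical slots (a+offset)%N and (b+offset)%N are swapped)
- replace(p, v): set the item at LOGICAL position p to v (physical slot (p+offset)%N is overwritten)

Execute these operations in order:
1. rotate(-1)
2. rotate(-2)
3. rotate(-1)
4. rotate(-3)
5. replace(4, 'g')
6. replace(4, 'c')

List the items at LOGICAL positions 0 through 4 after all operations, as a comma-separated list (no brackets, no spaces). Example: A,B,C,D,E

Answer: D,E,A,B,c

Derivation:
After op 1 (rotate(-1)): offset=4, physical=[A,B,C,D,E], logical=[E,A,B,C,D]
After op 2 (rotate(-2)): offset=2, physical=[A,B,C,D,E], logical=[C,D,E,A,B]
After op 3 (rotate(-1)): offset=1, physical=[A,B,C,D,E], logical=[B,C,D,E,A]
After op 4 (rotate(-3)): offset=3, physical=[A,B,C,D,E], logical=[D,E,A,B,C]
After op 5 (replace(4, 'g')): offset=3, physical=[A,B,g,D,E], logical=[D,E,A,B,g]
After op 6 (replace(4, 'c')): offset=3, physical=[A,B,c,D,E], logical=[D,E,A,B,c]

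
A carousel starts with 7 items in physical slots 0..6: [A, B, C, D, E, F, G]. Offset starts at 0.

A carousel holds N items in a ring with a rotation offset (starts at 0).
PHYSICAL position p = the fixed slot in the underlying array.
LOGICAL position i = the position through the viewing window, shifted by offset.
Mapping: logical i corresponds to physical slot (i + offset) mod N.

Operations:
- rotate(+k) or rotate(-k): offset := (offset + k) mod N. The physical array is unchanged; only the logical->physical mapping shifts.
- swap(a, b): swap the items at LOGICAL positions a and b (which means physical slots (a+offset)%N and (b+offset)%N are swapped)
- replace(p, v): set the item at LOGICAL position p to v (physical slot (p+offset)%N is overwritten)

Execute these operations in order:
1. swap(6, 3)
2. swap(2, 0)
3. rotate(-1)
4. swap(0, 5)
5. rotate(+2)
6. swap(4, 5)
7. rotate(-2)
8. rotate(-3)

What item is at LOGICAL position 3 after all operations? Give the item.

After op 1 (swap(6, 3)): offset=0, physical=[A,B,C,G,E,F,D], logical=[A,B,C,G,E,F,D]
After op 2 (swap(2, 0)): offset=0, physical=[C,B,A,G,E,F,D], logical=[C,B,A,G,E,F,D]
After op 3 (rotate(-1)): offset=6, physical=[C,B,A,G,E,F,D], logical=[D,C,B,A,G,E,F]
After op 4 (swap(0, 5)): offset=6, physical=[C,B,A,G,D,F,E], logical=[E,C,B,A,G,D,F]
After op 5 (rotate(+2)): offset=1, physical=[C,B,A,G,D,F,E], logical=[B,A,G,D,F,E,C]
After op 6 (swap(4, 5)): offset=1, physical=[C,B,A,G,D,E,F], logical=[B,A,G,D,E,F,C]
After op 7 (rotate(-2)): offset=6, physical=[C,B,A,G,D,E,F], logical=[F,C,B,A,G,D,E]
After op 8 (rotate(-3)): offset=3, physical=[C,B,A,G,D,E,F], logical=[G,D,E,F,C,B,A]

Answer: F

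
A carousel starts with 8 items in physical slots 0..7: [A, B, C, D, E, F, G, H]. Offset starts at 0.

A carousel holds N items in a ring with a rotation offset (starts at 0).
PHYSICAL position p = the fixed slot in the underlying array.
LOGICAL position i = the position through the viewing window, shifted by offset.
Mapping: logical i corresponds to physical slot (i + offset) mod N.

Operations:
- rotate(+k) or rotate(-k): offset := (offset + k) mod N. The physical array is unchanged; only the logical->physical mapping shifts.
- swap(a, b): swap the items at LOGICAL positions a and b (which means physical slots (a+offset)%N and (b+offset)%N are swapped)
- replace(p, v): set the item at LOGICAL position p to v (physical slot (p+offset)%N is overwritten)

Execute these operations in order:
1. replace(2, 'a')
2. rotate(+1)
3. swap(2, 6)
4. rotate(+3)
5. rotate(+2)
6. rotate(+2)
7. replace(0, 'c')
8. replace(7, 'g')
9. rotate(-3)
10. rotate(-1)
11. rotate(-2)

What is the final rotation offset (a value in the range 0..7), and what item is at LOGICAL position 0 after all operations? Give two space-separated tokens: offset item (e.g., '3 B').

Answer: 2 a

Derivation:
After op 1 (replace(2, 'a')): offset=0, physical=[A,B,a,D,E,F,G,H], logical=[A,B,a,D,E,F,G,H]
After op 2 (rotate(+1)): offset=1, physical=[A,B,a,D,E,F,G,H], logical=[B,a,D,E,F,G,H,A]
After op 3 (swap(2, 6)): offset=1, physical=[A,B,a,H,E,F,G,D], logical=[B,a,H,E,F,G,D,A]
After op 4 (rotate(+3)): offset=4, physical=[A,B,a,H,E,F,G,D], logical=[E,F,G,D,A,B,a,H]
After op 5 (rotate(+2)): offset=6, physical=[A,B,a,H,E,F,G,D], logical=[G,D,A,B,a,H,E,F]
After op 6 (rotate(+2)): offset=0, physical=[A,B,a,H,E,F,G,D], logical=[A,B,a,H,E,F,G,D]
After op 7 (replace(0, 'c')): offset=0, physical=[c,B,a,H,E,F,G,D], logical=[c,B,a,H,E,F,G,D]
After op 8 (replace(7, 'g')): offset=0, physical=[c,B,a,H,E,F,G,g], logical=[c,B,a,H,E,F,G,g]
After op 9 (rotate(-3)): offset=5, physical=[c,B,a,H,E,F,G,g], logical=[F,G,g,c,B,a,H,E]
After op 10 (rotate(-1)): offset=4, physical=[c,B,a,H,E,F,G,g], logical=[E,F,G,g,c,B,a,H]
After op 11 (rotate(-2)): offset=2, physical=[c,B,a,H,E,F,G,g], logical=[a,H,E,F,G,g,c,B]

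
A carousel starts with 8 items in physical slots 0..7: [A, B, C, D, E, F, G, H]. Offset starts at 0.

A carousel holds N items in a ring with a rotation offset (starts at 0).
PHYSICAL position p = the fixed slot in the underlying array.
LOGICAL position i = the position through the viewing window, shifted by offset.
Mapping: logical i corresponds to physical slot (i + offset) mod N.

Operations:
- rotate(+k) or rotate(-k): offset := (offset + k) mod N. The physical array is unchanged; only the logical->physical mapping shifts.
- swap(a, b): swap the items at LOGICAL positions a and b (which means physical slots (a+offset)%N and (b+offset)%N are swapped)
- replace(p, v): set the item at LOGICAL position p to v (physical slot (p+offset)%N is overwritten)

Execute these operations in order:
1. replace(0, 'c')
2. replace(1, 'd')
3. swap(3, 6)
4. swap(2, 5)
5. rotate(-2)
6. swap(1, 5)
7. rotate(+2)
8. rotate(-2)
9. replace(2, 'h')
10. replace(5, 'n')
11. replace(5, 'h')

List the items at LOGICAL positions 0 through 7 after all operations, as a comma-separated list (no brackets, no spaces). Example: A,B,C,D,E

Answer: D,G,h,d,F,h,E,C

Derivation:
After op 1 (replace(0, 'c')): offset=0, physical=[c,B,C,D,E,F,G,H], logical=[c,B,C,D,E,F,G,H]
After op 2 (replace(1, 'd')): offset=0, physical=[c,d,C,D,E,F,G,H], logical=[c,d,C,D,E,F,G,H]
After op 3 (swap(3, 6)): offset=0, physical=[c,d,C,G,E,F,D,H], logical=[c,d,C,G,E,F,D,H]
After op 4 (swap(2, 5)): offset=0, physical=[c,d,F,G,E,C,D,H], logical=[c,d,F,G,E,C,D,H]
After op 5 (rotate(-2)): offset=6, physical=[c,d,F,G,E,C,D,H], logical=[D,H,c,d,F,G,E,C]
After op 6 (swap(1, 5)): offset=6, physical=[c,d,F,H,E,C,D,G], logical=[D,G,c,d,F,H,E,C]
After op 7 (rotate(+2)): offset=0, physical=[c,d,F,H,E,C,D,G], logical=[c,d,F,H,E,C,D,G]
After op 8 (rotate(-2)): offset=6, physical=[c,d,F,H,E,C,D,G], logical=[D,G,c,d,F,H,E,C]
After op 9 (replace(2, 'h')): offset=6, physical=[h,d,F,H,E,C,D,G], logical=[D,G,h,d,F,H,E,C]
After op 10 (replace(5, 'n')): offset=6, physical=[h,d,F,n,E,C,D,G], logical=[D,G,h,d,F,n,E,C]
After op 11 (replace(5, 'h')): offset=6, physical=[h,d,F,h,E,C,D,G], logical=[D,G,h,d,F,h,E,C]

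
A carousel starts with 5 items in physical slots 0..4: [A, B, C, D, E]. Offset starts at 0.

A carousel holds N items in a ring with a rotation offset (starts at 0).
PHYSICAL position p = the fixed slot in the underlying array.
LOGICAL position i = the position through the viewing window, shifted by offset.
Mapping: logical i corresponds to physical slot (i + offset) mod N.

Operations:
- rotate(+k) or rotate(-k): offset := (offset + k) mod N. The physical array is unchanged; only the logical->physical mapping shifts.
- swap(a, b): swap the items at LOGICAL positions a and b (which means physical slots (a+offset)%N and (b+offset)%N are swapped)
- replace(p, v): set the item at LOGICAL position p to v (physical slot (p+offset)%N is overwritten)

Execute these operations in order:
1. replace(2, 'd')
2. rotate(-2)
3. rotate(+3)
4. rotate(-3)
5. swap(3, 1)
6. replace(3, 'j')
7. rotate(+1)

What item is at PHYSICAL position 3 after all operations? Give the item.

After op 1 (replace(2, 'd')): offset=0, physical=[A,B,d,D,E], logical=[A,B,d,D,E]
After op 2 (rotate(-2)): offset=3, physical=[A,B,d,D,E], logical=[D,E,A,B,d]
After op 3 (rotate(+3)): offset=1, physical=[A,B,d,D,E], logical=[B,d,D,E,A]
After op 4 (rotate(-3)): offset=3, physical=[A,B,d,D,E], logical=[D,E,A,B,d]
After op 5 (swap(3, 1)): offset=3, physical=[A,E,d,D,B], logical=[D,B,A,E,d]
After op 6 (replace(3, 'j')): offset=3, physical=[A,j,d,D,B], logical=[D,B,A,j,d]
After op 7 (rotate(+1)): offset=4, physical=[A,j,d,D,B], logical=[B,A,j,d,D]

Answer: D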